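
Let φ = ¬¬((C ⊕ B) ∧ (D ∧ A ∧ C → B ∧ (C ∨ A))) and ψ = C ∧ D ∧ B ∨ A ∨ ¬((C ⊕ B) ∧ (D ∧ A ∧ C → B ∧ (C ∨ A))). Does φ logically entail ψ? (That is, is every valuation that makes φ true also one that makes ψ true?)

no

A  B  C  D  |  φ  ψ
1  1  1  1  |  0  1
1  1  1  0  |  0  1
1  1  0  1  |  1  1
1  1  0  0  |  1  1
1  0  1  1  |  0  1
1  0  1  0  |  1  1
1  0  0  1  |  0  1
1  0  0  0  |  0  1
0  1  1  1  |  0  1
0  1  1  0  |  0  1
0  1  0  1  |  1  0
0  1  0  0  |  1  0
0  0  1  1  |  1  0
0  0  1  0  |  1  0
0  0  0  1  |  0  1
0  0  0  0  |  0  1
At A=0, B=1, C=0, D=1 we have φ true but ψ false, so φ does not entail ψ.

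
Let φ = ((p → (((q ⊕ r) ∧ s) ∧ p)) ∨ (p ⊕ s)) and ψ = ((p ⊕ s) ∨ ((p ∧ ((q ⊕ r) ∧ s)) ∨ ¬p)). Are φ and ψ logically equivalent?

equivalent

p | q | r | s || φ | ψ
T | T | T | T || F | F
T | T | T | F || T | T
T | T | F | T || T | T
T | T | F | F || T | T
T | F | T | T || T | T
T | F | T | F || T | T
T | F | F | T || F | F
T | F | F | F || T | T
F | T | T | T || T | T
F | T | T | F || T | T
F | T | F | T || T | T
F | T | F | F || T | T
F | F | T | T || T | T
F | F | T | F || T | T
F | F | F | T || T | T
F | F | F | F || T | T
The columns for φ and ψ agree on every row, so they are logically equivalent.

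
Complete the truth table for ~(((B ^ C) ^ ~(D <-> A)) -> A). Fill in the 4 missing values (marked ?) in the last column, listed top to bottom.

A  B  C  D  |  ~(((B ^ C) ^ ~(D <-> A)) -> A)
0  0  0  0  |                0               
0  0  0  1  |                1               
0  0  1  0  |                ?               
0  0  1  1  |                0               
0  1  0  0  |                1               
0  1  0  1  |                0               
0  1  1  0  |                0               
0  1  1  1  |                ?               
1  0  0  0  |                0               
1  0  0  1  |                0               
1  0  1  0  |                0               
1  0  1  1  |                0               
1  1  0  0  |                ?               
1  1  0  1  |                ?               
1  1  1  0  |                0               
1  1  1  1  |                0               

1, 1, 0, 0

Row A=0, B=0, C=1, D=0: ((B ^ C) ^ ~(D <-> A)) = 1, (((B ^ C) ^ ~(D <-> A)) -> A) = 0, so ~(((B ^ C) ^ ~(D <-> A)) -> A) = 1.
Row A=0, B=1, C=1, D=1: ((B ^ C) ^ ~(D <-> A)) = 1, (((B ^ C) ^ ~(D <-> A)) -> A) = 0, so ~(((B ^ C) ^ ~(D <-> A)) -> A) = 1.
Row A=1, B=1, C=0, D=0: ((B ^ C) ^ ~(D <-> A)) = 0, (((B ^ C) ^ ~(D <-> A)) -> A) = 1, so ~(((B ^ C) ^ ~(D <-> A)) -> A) = 0.
Row A=1, B=1, C=0, D=1: ((B ^ C) ^ ~(D <-> A)) = 1, (((B ^ C) ^ ~(D <-> A)) -> A) = 1, so ~(((B ^ C) ^ ~(D <-> A)) -> A) = 0.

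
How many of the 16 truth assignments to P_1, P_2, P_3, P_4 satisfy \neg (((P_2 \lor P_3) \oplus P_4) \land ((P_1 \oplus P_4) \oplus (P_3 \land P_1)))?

14

P_1 | P_2 | P_3 | P_4 || (P_2 \lor P_3) | ((P_2 \lor P_3) \oplus P_4) | (P_1 \oplus P_4) | (P_3 \land P_1) | φ
 T  |  T  |  T  |  T  ||       T        |              F              |        F         |        T        | T
 T  |  T  |  T  |  F  ||       T        |              T              |        T         |        T        | T
 T  |  T  |  F  |  T  ||       T        |              F              |        F         |        F        | T
 T  |  T  |  F  |  F  ||       T        |              T              |        T         |        F        | F
 T  |  F  |  T  |  T  ||       T        |              F              |        F         |        T        | T
 T  |  F  |  T  |  F  ||       T        |              T              |        T         |        T        | T
 T  |  F  |  F  |  T  ||       F        |              T              |        F         |        F        | T
 T  |  F  |  F  |  F  ||       F        |              F              |        T         |        F        | T
 F  |  T  |  T  |  T  ||       T        |              F              |        T         |        F        | T
 F  |  T  |  T  |  F  ||       T        |              T              |        F         |        F        | T
 F  |  T  |  F  |  T  ||       T        |              F              |        T         |        F        | T
 F  |  T  |  F  |  F  ||       T        |              T              |        F         |        F        | T
 F  |  F  |  T  |  T  ||       T        |              F              |        T         |        F        | T
 F  |  F  |  T  |  F  ||       T        |              T              |        F         |        F        | T
 F  |  F  |  F  |  T  ||       F        |              T              |        T         |        F        | F
 F  |  F  |  F  |  F  ||       F        |              F              |        F         |        F        | T
The formula is true on 14 of the 16 rows.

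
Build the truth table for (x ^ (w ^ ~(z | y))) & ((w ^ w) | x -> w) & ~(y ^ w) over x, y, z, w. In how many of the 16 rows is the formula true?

3

x  y  z  w     (z | y)  ~(z | y)  (w ^ ~(z | y))  (x ^ (w ^ ~(z | y)))  (w ^ w)  ((w ^ w) | x)  (((w ^ w) | x) -> w)  (y ^ w)  ~(y ^ w)  φ
F  F  F  F        F        T            T                  T               F           F                 T               F        T      T
F  F  F  T        F        T            F                  F               F           F                 T               T        F      F
F  F  T  F        T        F            F                  F               F           F                 T               F        T      F
F  F  T  T        T        F            T                  T               F           F                 T               T        F      F
F  T  F  F        T        F            F                  F               F           F                 T               T        F      F
F  T  F  T        T        F            T                  T               F           F                 T               F        T      T
F  T  T  F        T        F            F                  F               F           F                 T               T        F      F
F  T  T  T        T        F            T                  T               F           F                 T               F        T      T
T  F  F  F        F        T            T                  F               F           T                 F               F        T      F
T  F  F  T        F        T            F                  T               F           T                 T               T        F      F
T  F  T  F        T        F            F                  T               F           T                 F               F        T      F
T  F  T  T        T        F            T                  F               F           T                 T               T        F      F
T  T  F  F        T        F            F                  T               F           T                 F               T        F      F
T  T  F  T        T        F            T                  F               F           T                 T               F        T      F
T  T  T  F        T        F            F                  T               F           T                 F               T        F      F
T  T  T  T        T        F            T                  F               F           T                 T               F        T      F
The formula is true on 3 of the 16 rows.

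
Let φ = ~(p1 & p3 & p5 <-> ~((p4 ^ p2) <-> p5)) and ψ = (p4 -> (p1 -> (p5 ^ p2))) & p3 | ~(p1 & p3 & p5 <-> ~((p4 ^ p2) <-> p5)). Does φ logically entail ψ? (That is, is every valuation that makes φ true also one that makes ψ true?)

yes

p1 | p2 | p3 | p4 | p5 | φ | ψ
-- | -- | -- | -- | -- | - | -
1  | 1  | 1  | 1  | 1  | 0 | 0
1  | 1  | 1  | 1  | 0  | 0 | 1
1  | 1  | 1  | 0  | 1  | 1 | 1
1  | 1  | 1  | 0  | 0  | 1 | 1
1  | 1  | 0  | 1  | 1  | 1 | 1
1  | 1  | 0  | 1  | 0  | 0 | 0
1  | 1  | 0  | 0  | 1  | 0 | 0
1  | 1  | 0  | 0  | 0  | 1 | 1
1  | 0  | 1  | 1  | 1  | 1 | 1
1  | 0  | 1  | 1  | 0  | 1 | 1
1  | 0  | 1  | 0  | 1  | 0 | 1
1  | 0  | 1  | 0  | 0  | 0 | 1
1  | 0  | 0  | 1  | 1  | 0 | 0
1  | 0  | 0  | 1  | 0  | 1 | 1
1  | 0  | 0  | 0  | 1  | 1 | 1
1  | 0  | 0  | 0  | 0  | 0 | 0
0  | 1  | 1  | 1  | 1  | 1 | 1
0  | 1  | 1  | 1  | 0  | 0 | 1
0  | 1  | 1  | 0  | 1  | 0 | 1
0  | 1  | 1  | 0  | 0  | 1 | 1
0  | 1  | 0  | 1  | 1  | 1 | 1
0  | 1  | 0  | 1  | 0  | 0 | 0
0  | 1  | 0  | 0  | 1  | 0 | 0
0  | 1  | 0  | 0  | 0  | 1 | 1
0  | 0  | 1  | 1  | 1  | 0 | 1
0  | 0  | 1  | 1  | 0  | 1 | 1
0  | 0  | 1  | 0  | 1  | 1 | 1
0  | 0  | 1  | 0  | 0  | 0 | 1
0  | 0  | 0  | 1  | 1  | 0 | 0
0  | 0  | 0  | 1  | 0  | 1 | 1
0  | 0  | 0  | 0  | 1  | 1 | 1
0  | 0  | 0  | 0  | 0  | 0 | 0
In every row where φ is true, ψ is also true, so φ ⊨ ψ.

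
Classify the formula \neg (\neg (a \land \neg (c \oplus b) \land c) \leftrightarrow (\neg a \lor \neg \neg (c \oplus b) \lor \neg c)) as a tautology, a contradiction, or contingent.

contradiction

a | b | c | (c \oplus b) | \neg (c \oplus b) | \neg a | \neg \neg (c \oplus b) | \neg c | φ
- | - | - | ------------ | ----------------- | ------ | ---------------------- | ------ | -
F | F | F |      F       |         T         |   T    |           F            |   T    | F
F | F | T |      T       |         F         |   T    |           T            |   F    | F
F | T | F |      T       |         F         |   T    |           T            |   T    | F
F | T | T |      F       |         T         |   T    |           F            |   F    | F
T | F | F |      F       |         T         |   F    |           F            |   T    | F
T | F | T |      T       |         F         |   F    |           T            |   F    | F
T | T | F |      T       |         F         |   F    |           T            |   T    | F
T | T | T |      F       |         T         |   F    |           F            |   F    | F
Every row is F, so the formula is a contradiction.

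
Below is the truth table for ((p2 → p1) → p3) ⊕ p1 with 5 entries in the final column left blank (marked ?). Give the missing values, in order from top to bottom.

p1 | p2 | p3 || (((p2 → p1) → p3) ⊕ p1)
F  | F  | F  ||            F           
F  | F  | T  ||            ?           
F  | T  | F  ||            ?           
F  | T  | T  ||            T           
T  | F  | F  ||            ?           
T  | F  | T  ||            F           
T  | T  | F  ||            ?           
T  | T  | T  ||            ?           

T, T, T, T, F

Row p1=F, p2=F, p3=T: ((p2 → p1) → p3) = T, so (((p2 → p1) → p3) ⊕ p1) = T.
Row p1=F, p2=T, p3=F: ((p2 → p1) → p3) = T, so (((p2 → p1) → p3) ⊕ p1) = T.
Row p1=T, p2=F, p3=F: ((p2 → p1) → p3) = F, so (((p2 → p1) → p3) ⊕ p1) = T.
Row p1=T, p2=T, p3=F: ((p2 → p1) → p3) = F, so (((p2 → p1) → p3) ⊕ p1) = T.
Row p1=T, p2=T, p3=T: ((p2 → p1) → p3) = T, so (((p2 → p1) → p3) ⊕ p1) = F.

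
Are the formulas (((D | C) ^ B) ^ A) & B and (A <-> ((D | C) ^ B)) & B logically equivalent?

A | B | C | D || φ | ψ
1 | 1 | 1 | 1 || 1 | 0
1 | 1 | 1 | 0 || 1 | 0
1 | 1 | 0 | 1 || 1 | 0
1 | 1 | 0 | 0 || 0 | 1
1 | 0 | 1 | 1 || 0 | 0
1 | 0 | 1 | 0 || 0 | 0
1 | 0 | 0 | 1 || 0 | 0
1 | 0 | 0 | 0 || 0 | 0
0 | 1 | 1 | 1 || 0 | 1
0 | 1 | 1 | 0 || 0 | 1
0 | 1 | 0 | 1 || 0 | 1
0 | 1 | 0 | 0 || 1 | 0
0 | 0 | 1 | 1 || 0 | 0
0 | 0 | 1 | 0 || 0 | 0
0 | 0 | 0 | 1 || 0 | 0
0 | 0 | 0 | 0 || 0 | 0
The columns differ at A=1, B=1, C=1, D=1 (φ=1, ψ=0), so they are not equivalent.

not equivalent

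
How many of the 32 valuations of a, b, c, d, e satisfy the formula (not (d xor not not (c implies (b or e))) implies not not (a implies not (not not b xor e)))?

28

a | b | c | d | e | φ
- | - | - | - | - | -
0 | 0 | 0 | 0 | 0 | 1
0 | 0 | 0 | 0 | 1 | 1
0 | 0 | 0 | 1 | 0 | 1
0 | 0 | 0 | 1 | 1 | 1
0 | 0 | 1 | 0 | 0 | 1
0 | 0 | 1 | 0 | 1 | 1
0 | 0 | 1 | 1 | 0 | 1
0 | 0 | 1 | 1 | 1 | 1
0 | 1 | 0 | 0 | 0 | 1
0 | 1 | 0 | 0 | 1 | 1
0 | 1 | 0 | 1 | 0 | 1
0 | 1 | 0 | 1 | 1 | 1
0 | 1 | 1 | 0 | 0 | 1
0 | 1 | 1 | 0 | 1 | 1
0 | 1 | 1 | 1 | 0 | 1
0 | 1 | 1 | 1 | 1 | 1
1 | 0 | 0 | 0 | 0 | 1
1 | 0 | 0 | 0 | 1 | 1
1 | 0 | 0 | 1 | 0 | 1
1 | 0 | 0 | 1 | 1 | 0
1 | 0 | 1 | 0 | 0 | 1
1 | 0 | 1 | 0 | 1 | 1
1 | 0 | 1 | 1 | 0 | 1
1 | 0 | 1 | 1 | 1 | 0
1 | 1 | 0 | 0 | 0 | 1
1 | 1 | 0 | 0 | 1 | 1
1 | 1 | 0 | 1 | 0 | 0
1 | 1 | 0 | 1 | 1 | 1
1 | 1 | 1 | 0 | 0 | 1
1 | 1 | 1 | 0 | 1 | 1
1 | 1 | 1 | 1 | 0 | 0
1 | 1 | 1 | 1 | 1 | 1
The formula is true on 28 of the 32 rows.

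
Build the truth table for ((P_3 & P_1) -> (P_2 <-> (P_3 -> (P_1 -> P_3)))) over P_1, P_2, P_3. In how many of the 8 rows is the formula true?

7

P_1 | P_2 | P_3 | φ
--- | --- | --- | -
 1  |  1  |  1  | 1
 1  |  1  |  0  | 1
 1  |  0  |  1  | 0
 1  |  0  |  0  | 1
 0  |  1  |  1  | 1
 0  |  1  |  0  | 1
 0  |  0  |  1  | 1
 0  |  0  |  0  | 1
The formula is true on 7 of the 8 rows.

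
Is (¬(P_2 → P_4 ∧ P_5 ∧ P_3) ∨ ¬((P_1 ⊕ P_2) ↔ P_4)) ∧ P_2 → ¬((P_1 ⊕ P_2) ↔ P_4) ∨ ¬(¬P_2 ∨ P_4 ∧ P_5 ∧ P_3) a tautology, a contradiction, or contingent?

P_1 | P_2 | P_3 | P_4 | P_5 || φ
 F  |  F  |  F  |  F  |  F  || T
 F  |  F  |  F  |  F  |  T  || T
 F  |  F  |  F  |  T  |  F  || T
 F  |  F  |  F  |  T  |  T  || T
 F  |  F  |  T  |  F  |  F  || T
 F  |  F  |  T  |  F  |  T  || T
 F  |  F  |  T  |  T  |  F  || T
 F  |  F  |  T  |  T  |  T  || T
 F  |  T  |  F  |  F  |  F  || T
 F  |  T  |  F  |  F  |  T  || T
 F  |  T  |  F  |  T  |  F  || T
 F  |  T  |  F  |  T  |  T  || T
 F  |  T  |  T  |  F  |  F  || T
 F  |  T  |  T  |  F  |  T  || T
 F  |  T  |  T  |  T  |  F  || T
 F  |  T  |  T  |  T  |  T  || T
 T  |  F  |  F  |  F  |  F  || T
 T  |  F  |  F  |  F  |  T  || T
 T  |  F  |  F  |  T  |  F  || T
 T  |  F  |  F  |  T  |  T  || T
 T  |  F  |  T  |  F  |  F  || T
 T  |  F  |  T  |  F  |  T  || T
 T  |  F  |  T  |  T  |  F  || T
 T  |  F  |  T  |  T  |  T  || T
 T  |  T  |  F  |  F  |  F  || T
 T  |  T  |  F  |  F  |  T  || T
 T  |  T  |  F  |  T  |  F  || T
 T  |  T  |  F  |  T  |  T  || T
 T  |  T  |  T  |  F  |  F  || T
 T  |  T  |  T  |  F  |  T  || T
 T  |  T  |  T  |  T  |  F  || T
 T  |  T  |  T  |  T  |  T  || T
Every row is T, so the formula is a tautology.

tautology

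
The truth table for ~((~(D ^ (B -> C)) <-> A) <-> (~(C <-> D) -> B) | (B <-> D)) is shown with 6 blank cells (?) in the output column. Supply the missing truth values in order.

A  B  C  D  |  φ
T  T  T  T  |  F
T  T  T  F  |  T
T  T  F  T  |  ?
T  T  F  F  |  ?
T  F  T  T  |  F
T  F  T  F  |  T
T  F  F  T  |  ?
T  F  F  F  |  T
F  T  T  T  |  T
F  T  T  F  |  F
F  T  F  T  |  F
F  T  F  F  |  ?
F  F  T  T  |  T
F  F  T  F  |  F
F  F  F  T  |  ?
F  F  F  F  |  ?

T, F, T, T, F, F

Row A=T, B=T, C=F, D=T: (~(D ^ (B -> C)) <-> A) = F, ((~(C <-> D) -> B) | (B <-> D)) = T, ((~(D ^ (B -> C)) <-> A) <-> (~(C <-> D) -> B) | (B <-> D)) = F, so the formula = T.
Row A=T, B=T, C=F, D=F: (~(D ^ (B -> C)) <-> A) = T, ((~(C <-> D) -> B) | (B <-> D)) = T, ((~(D ^ (B -> C)) <-> A) <-> (~(C <-> D) -> B) | (B <-> D)) = T, so the formula = F.
Row A=T, B=F, C=F, D=T: (~(D ^ (B -> C)) <-> A) = T, ((~(C <-> D) -> B) | (B <-> D)) = F, ((~(D ^ (B -> C)) <-> A) <-> (~(C <-> D) -> B) | (B <-> D)) = F, so the formula = T.
Row A=F, B=T, C=F, D=F: (~(D ^ (B -> C)) <-> A) = F, ((~(C <-> D) -> B) | (B <-> D)) = T, ((~(D ^ (B -> C)) <-> A) <-> (~(C <-> D) -> B) | (B <-> D)) = F, so the formula = T.
Row A=F, B=F, C=F, D=T: (~(D ^ (B -> C)) <-> A) = F, ((~(C <-> D) -> B) | (B <-> D)) = F, ((~(D ^ (B -> C)) <-> A) <-> (~(C <-> D) -> B) | (B <-> D)) = T, so the formula = F.
Row A=F, B=F, C=F, D=F: (~(D ^ (B -> C)) <-> A) = T, ((~(C <-> D) -> B) | (B <-> D)) = T, ((~(D ^ (B -> C)) <-> A) <-> (~(C <-> D) -> B) | (B <-> D)) = T, so the formula = F.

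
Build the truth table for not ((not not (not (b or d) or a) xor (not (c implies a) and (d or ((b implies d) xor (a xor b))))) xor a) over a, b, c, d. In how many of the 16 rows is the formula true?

12

a  b  c  d  |  (b or d)  not (b or d)  (not (b or d) or a)  not (not (b or d) or a)  not not (not (b or d) or a)  (c implies a)  not (c implies a)  (b implies d)  (a xor b)  φ
T  T  T  T  |     T           F                 T                      F                          T                     T                F                T            F      T
T  T  T  F  |     T           F                 T                      F                          T                     T                F                F            F      T
T  T  F  T  |     T           F                 T                      F                          T                     T                F                T            F      T
T  T  F  F  |     T           F                 T                      F                          T                     T                F                F            F      T
T  F  T  T  |     T           F                 T                      F                          T                     T                F                T            T      T
T  F  T  F  |     F           T                 T                      F                          T                     T                F                T            T      T
T  F  F  T  |     T           F                 T                      F                          T                     T                F                T            T      T
T  F  F  F  |     F           T                 T                      F                          T                     T                F                T            T      T
F  T  T  T  |     T           F                 F                      T                          F                     F                T                T            T      F
F  T  T  F  |     T           F                 F                      T                          F                     F                T                F            T      F
F  T  F  T  |     T           F                 F                      T                          F                     T                F                T            T      T
F  T  F  F  |     T           F                 F                      T                          F                     T                F                F            T      T
F  F  T  T  |     T           F                 F                      T                          F                     F                T                T            F      F
F  F  T  F  |     F           T                 T                      F                          T                     F                T                T            F      T
F  F  F  T  |     T           F                 F                      T                          F                     T                F                T            F      T
F  F  F  F  |     F           T                 T                      F                          T                     T                F                T            F      F
The formula is true on 12 of the 16 rows.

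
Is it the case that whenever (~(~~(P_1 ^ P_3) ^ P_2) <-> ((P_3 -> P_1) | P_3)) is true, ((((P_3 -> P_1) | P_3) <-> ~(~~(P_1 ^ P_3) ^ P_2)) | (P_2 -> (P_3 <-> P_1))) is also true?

P_1 | P_2 | P_3 | φ | ψ
--- | --- | --- | - | -
 F  |  F  |  F  | T | T
 F  |  F  |  T  | F | T
 F  |  T  |  F  | F | T
 F  |  T  |  T  | T | T
 T  |  F  |  F  | F | T
 T  |  F  |  T  | T | T
 T  |  T  |  F  | T | T
 T  |  T  |  T  | F | T
In every row where φ is true, ψ is also true, so φ ⊨ ψ.

yes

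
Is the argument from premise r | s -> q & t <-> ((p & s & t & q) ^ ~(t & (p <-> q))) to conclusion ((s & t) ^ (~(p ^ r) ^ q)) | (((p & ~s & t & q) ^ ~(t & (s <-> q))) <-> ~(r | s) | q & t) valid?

no

  p   |   q   |   r   |   s   |   t   ||   φ   |   ψ  
 True |  True |  True |  True |  True ||  True |  True
 True |  True |  True |  True | False || False | False
 True |  True |  True | False |  True || False | False
 True |  True |  True | False | False || False | False
 True |  True | False |  True |  True ||  True | False
 True |  True | False |  True | False || False |  True
 True |  True | False | False |  True || False |  True
 True |  True | False | False | False ||  True |  True
 True | False |  True |  True |  True || False | False
 True | False |  True |  True | False || False |  True
 True | False |  True | False |  True || False |  True
 True | False |  True | False | False || False |  True
 True | False | False |  True |  True || False |  True
 True | False | False |  True | False || False | False
 True | False | False | False |  True ||  True | False
 True | False | False | False | False ||  True |  True
False |  True |  True |  True |  True ||  True | False
False |  True |  True |  True | False || False |  True
False |  True |  True | False |  True ||  True |  True
False |  True |  True | False | False || False |  True
False |  True | False |  True |  True ||  True |  True
False |  True | False |  True | False || False | False
False |  True | False | False |  True ||  True |  True
False |  True | False | False | False ||  True |  True
False | False |  True |  True |  True ||  True |  True
False | False |  True |  True | False || False | False
False | False |  True | False |  True ||  True |  True
False | False |  True | False | False || False | False
False | False | False |  True |  True ||  True | False
False | False | False |  True | False || False |  True
False | False | False | False |  True || False |  True
False | False | False | False | False ||  True |  True
At p=True, q=True, r=False, s=True, t=True we have φ true but ψ false, so φ does not entail ψ.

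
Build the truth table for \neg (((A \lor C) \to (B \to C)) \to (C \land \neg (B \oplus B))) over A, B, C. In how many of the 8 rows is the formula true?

3

A | B | C | φ
- | - | - | -
0 | 0 | 0 | 1
0 | 0 | 1 | 0
0 | 1 | 0 | 1
0 | 1 | 1 | 0
1 | 0 | 0 | 1
1 | 0 | 1 | 0
1 | 1 | 0 | 0
1 | 1 | 1 | 0
The formula is true on 3 of the 8 rows.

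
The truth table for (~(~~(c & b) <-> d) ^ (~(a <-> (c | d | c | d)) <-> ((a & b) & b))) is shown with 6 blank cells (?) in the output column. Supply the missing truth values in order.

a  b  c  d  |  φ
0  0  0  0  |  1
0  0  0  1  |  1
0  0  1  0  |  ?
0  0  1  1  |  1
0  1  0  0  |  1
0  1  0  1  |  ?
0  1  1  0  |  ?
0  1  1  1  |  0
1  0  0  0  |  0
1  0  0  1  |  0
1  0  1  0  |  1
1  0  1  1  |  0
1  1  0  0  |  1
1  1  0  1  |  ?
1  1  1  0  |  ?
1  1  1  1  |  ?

0, 1, 1, 1, 1, 0

Row a=0, b=0, c=1, d=0: ~(~~(c & b) <-> d) = 0, (~(a <-> (c | d | c | d)) <-> ((a & b) & b)) = 0, so the formula = 0.
Row a=0, b=1, c=0, d=1: ~(~~(c & b) <-> d) = 1, (~(a <-> (c | d | c | d)) <-> ((a & b) & b)) = 0, so the formula = 1.
Row a=0, b=1, c=1, d=0: ~(~~(c & b) <-> d) = 1, (~(a <-> (c | d | c | d)) <-> ((a & b) & b)) = 0, so the formula = 1.
Row a=1, b=1, c=0, d=1: ~(~~(c & b) <-> d) = 1, (~(a <-> (c | d | c | d)) <-> ((a & b) & b)) = 0, so the formula = 1.
Row a=1, b=1, c=1, d=0: ~(~~(c & b) <-> d) = 1, (~(a <-> (c | d | c | d)) <-> ((a & b) & b)) = 0, so the formula = 1.
Row a=1, b=1, c=1, d=1: ~(~~(c & b) <-> d) = 0, (~(a <-> (c | d | c | d)) <-> ((a & b) & b)) = 0, so the formula = 0.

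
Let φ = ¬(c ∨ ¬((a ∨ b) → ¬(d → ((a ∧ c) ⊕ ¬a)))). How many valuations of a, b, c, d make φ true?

a | b | c | d || (a ∨ b) | (a ∧ c) | ¬a | ((a ∧ c) ⊕ ¬a) | (d → ((a ∧ c) ⊕ ¬a)) | ¬(d → ((a ∧ c) ⊕ ¬a)) | φ
1 | 1 | 1 | 1 ||    1    |    1    | 0  |       1        |          1           |           0           | 0
1 | 1 | 1 | 0 ||    1    |    1    | 0  |       1        |          1           |           0           | 0
1 | 1 | 0 | 1 ||    1    |    0    | 0  |       0        |          0           |           1           | 1
1 | 1 | 0 | 0 ||    1    |    0    | 0  |       0        |          1           |           0           | 0
1 | 0 | 1 | 1 ||    1    |    1    | 0  |       1        |          1           |           0           | 0
1 | 0 | 1 | 0 ||    1    |    1    | 0  |       1        |          1           |           0           | 0
1 | 0 | 0 | 1 ||    1    |    0    | 0  |       0        |          0           |           1           | 1
1 | 0 | 0 | 0 ||    1    |    0    | 0  |       0        |          1           |           0           | 0
0 | 1 | 1 | 1 ||    1    |    0    | 1  |       1        |          1           |           0           | 0
0 | 1 | 1 | 0 ||    1    |    0    | 1  |       1        |          1           |           0           | 0
0 | 1 | 0 | 1 ||    1    |    0    | 1  |       1        |          1           |           0           | 0
0 | 1 | 0 | 0 ||    1    |    0    | 1  |       1        |          1           |           0           | 0
0 | 0 | 1 | 1 ||    0    |    0    | 1  |       1        |          1           |           0           | 0
0 | 0 | 1 | 0 ||    0    |    0    | 1  |       1        |          1           |           0           | 0
0 | 0 | 0 | 1 ||    0    |    0    | 1  |       1        |          1           |           0           | 1
0 | 0 | 0 | 0 ||    0    |    0    | 1  |       1        |          1           |           0           | 1
The formula is true on 4 of the 16 rows.

4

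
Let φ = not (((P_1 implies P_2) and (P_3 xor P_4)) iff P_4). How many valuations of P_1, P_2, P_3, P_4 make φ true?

P_1  P_2  P_3  P_4  |  φ
 0    0    0    0   |  0
 0    0    0    1   |  0
 0    0    1    0   |  1
 0    0    1    1   |  1
 0    1    0    0   |  0
 0    1    0    1   |  0
 0    1    1    0   |  1
 0    1    1    1   |  1
 1    0    0    0   |  0
 1    0    0    1   |  1
 1    0    1    0   |  0
 1    0    1    1   |  1
 1    1    0    0   |  0
 1    1    0    1   |  0
 1    1    1    0   |  1
 1    1    1    1   |  1
The formula is true on 8 of the 16 rows.

8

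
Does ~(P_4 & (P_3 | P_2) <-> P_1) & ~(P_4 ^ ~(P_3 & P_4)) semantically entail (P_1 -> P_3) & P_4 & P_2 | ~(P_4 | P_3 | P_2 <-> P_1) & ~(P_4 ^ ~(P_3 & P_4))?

P_1 | P_2 | P_3 | P_4 || φ | ψ
 F  |  F  |  F  |  F  || F | F
 F  |  F  |  F  |  T  || F | T
 F  |  F  |  T  |  F  || F | F
 F  |  F  |  T  |  T  || F | F
 F  |  T  |  F  |  F  || F | F
 F  |  T  |  F  |  T  || T | T
 F  |  T  |  T  |  F  || F | F
 F  |  T  |  T  |  T  || F | T
 T  |  F  |  F  |  F  || F | F
 T  |  F  |  F  |  T  || T | F
 T  |  F  |  T  |  F  || F | F
 T  |  F  |  T  |  T  || F | F
 T  |  T  |  F  |  F  || F | F
 T  |  T  |  F  |  T  || F | F
 T  |  T  |  T  |  F  || F | F
 T  |  T  |  T  |  T  || F | T
At P_1=T, P_2=F, P_3=F, P_4=T we have φ true but ψ false, so φ does not entail ψ.

no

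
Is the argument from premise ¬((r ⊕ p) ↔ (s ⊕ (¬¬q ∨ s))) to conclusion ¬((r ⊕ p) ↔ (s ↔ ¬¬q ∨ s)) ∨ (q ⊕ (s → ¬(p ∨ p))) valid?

no

p | q | r | s | φ | ψ
- | - | - | - | - | -
1 | 1 | 1 | 1 | 0 | 1
1 | 1 | 1 | 0 | 1 | 0
1 | 1 | 0 | 1 | 1 | 1
1 | 1 | 0 | 0 | 0 | 1
1 | 0 | 1 | 1 | 0 | 1
1 | 0 | 1 | 0 | 0 | 1
1 | 0 | 0 | 1 | 1 | 0
1 | 0 | 0 | 0 | 1 | 1
0 | 1 | 1 | 1 | 1 | 0
0 | 1 | 1 | 0 | 0 | 1
0 | 1 | 0 | 1 | 0 | 1
0 | 1 | 0 | 0 | 1 | 0
0 | 0 | 1 | 1 | 1 | 1
0 | 0 | 1 | 0 | 1 | 1
0 | 0 | 0 | 1 | 0 | 1
0 | 0 | 0 | 0 | 0 | 1
At p=1, q=1, r=1, s=0 we have φ true but ψ false, so φ does not entail ψ.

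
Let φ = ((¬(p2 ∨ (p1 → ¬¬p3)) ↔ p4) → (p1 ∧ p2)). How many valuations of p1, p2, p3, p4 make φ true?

10

p1 | p2 | p3 | p4 || ¬p3 | ¬¬p3 | (p1 → ¬¬p3) | (p2 ∨ (p1 → ¬¬p3)) | ¬(p2 ∨ (p1 → ¬¬p3)) | (¬(p2 ∨ (p1 → ¬¬p3)) ↔ p4) | (p1 ∧ p2) | φ
T  | T  | T  | T  ||  F  |  T   |      T      |         T          |          F          |             F              |     T     | T
T  | T  | T  | F  ||  F  |  T   |      T      |         T          |          F          |             T              |     T     | T
T  | T  | F  | T  ||  T  |  F   |      F      |         T          |          F          |             F              |     T     | T
T  | T  | F  | F  ||  T  |  F   |      F      |         T          |          F          |             T              |     T     | T
T  | F  | T  | T  ||  F  |  T   |      T      |         T          |          F          |             F              |     F     | T
T  | F  | T  | F  ||  F  |  T   |      T      |         T          |          F          |             T              |     F     | F
T  | F  | F  | T  ||  T  |  F   |      F      |         F          |          T          |             T              |     F     | F
T  | F  | F  | F  ||  T  |  F   |      F      |         F          |          T          |             F              |     F     | T
F  | T  | T  | T  ||  F  |  T   |      T      |         T          |          F          |             F              |     F     | T
F  | T  | T  | F  ||  F  |  T   |      T      |         T          |          F          |             T              |     F     | F
F  | T  | F  | T  ||  T  |  F   |      T      |         T          |          F          |             F              |     F     | T
F  | T  | F  | F  ||  T  |  F   |      T      |         T          |          F          |             T              |     F     | F
F  | F  | T  | T  ||  F  |  T   |      T      |         T          |          F          |             F              |     F     | T
F  | F  | T  | F  ||  F  |  T   |      T      |         T          |          F          |             T              |     F     | F
F  | F  | F  | T  ||  T  |  F   |      T      |         T          |          F          |             F              |     F     | T
F  | F  | F  | F  ||  T  |  F   |      T      |         T          |          F          |             T              |     F     | F
The formula is true on 10 of the 16 rows.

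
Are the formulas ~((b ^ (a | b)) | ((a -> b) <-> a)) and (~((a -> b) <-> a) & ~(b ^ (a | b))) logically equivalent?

equivalent

a | b | φ | ψ
- | - | - | -
T | T | F | F
T | F | F | F
F | T | T | T
F | F | T | T
The columns for φ and ψ agree on every row, so they are logically equivalent.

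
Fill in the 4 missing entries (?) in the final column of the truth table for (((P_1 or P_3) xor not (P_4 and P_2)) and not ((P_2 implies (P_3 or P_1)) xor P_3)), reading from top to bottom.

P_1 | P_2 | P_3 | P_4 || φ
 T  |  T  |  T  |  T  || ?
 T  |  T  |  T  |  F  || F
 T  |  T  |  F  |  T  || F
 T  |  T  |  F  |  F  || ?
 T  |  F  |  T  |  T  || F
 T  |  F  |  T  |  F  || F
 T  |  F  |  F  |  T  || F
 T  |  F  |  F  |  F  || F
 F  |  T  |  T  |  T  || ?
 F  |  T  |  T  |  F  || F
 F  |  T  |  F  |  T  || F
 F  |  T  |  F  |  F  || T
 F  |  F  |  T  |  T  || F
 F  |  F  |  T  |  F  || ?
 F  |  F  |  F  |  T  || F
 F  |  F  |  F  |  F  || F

Row P_1=T, P_2=T, P_3=T, P_4=T: ((P_1 or P_3) xor not (P_4 and P_2)) = T, not ((P_2 implies (P_3 or P_1)) xor P_3) = T, so the formula = T.
Row P_1=T, P_2=T, P_3=F, P_4=F: ((P_1 or P_3) xor not (P_4 and P_2)) = F, not ((P_2 implies (P_3 or P_1)) xor P_3) = F, so the formula = F.
Row P_1=F, P_2=T, P_3=T, P_4=T: ((P_1 or P_3) xor not (P_4 and P_2)) = T, not ((P_2 implies (P_3 or P_1)) xor P_3) = T, so the formula = T.
Row P_1=F, P_2=F, P_3=T, P_4=F: ((P_1 or P_3) xor not (P_4 and P_2)) = F, not ((P_2 implies (P_3 or P_1)) xor P_3) = T, so the formula = F.

T, F, T, F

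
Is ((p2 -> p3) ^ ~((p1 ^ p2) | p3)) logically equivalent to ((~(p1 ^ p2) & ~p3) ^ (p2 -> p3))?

p1 | p2 | p3 | φ | ψ
-- | -- | -- | - | -
0  | 0  | 0  | 0 | 0
0  | 0  | 1  | 1 | 1
0  | 1  | 0  | 0 | 0
0  | 1  | 1  | 1 | 1
1  | 0  | 0  | 1 | 1
1  | 0  | 1  | 1 | 1
1  | 1  | 0  | 1 | 1
1  | 1  | 1  | 1 | 1
The columns for φ and ψ agree on every row, so they are logically equivalent.

equivalent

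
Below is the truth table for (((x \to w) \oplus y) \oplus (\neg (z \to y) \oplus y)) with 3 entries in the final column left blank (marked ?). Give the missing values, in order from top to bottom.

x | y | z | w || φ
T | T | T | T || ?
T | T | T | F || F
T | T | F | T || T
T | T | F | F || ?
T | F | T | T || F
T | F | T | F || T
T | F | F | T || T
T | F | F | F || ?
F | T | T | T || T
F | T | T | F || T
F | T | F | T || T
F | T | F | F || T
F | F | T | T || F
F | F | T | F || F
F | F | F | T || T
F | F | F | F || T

Row x=T, y=T, z=T, w=T: ((x \to w) \oplus y) = F, (\neg (z \to y) \oplus y) = T, so the formula = T.
Row x=T, y=T, z=F, w=F: ((x \to w) \oplus y) = T, (\neg (z \to y) \oplus y) = T, so the formula = F.
Row x=T, y=F, z=F, w=F: ((x \to w) \oplus y) = F, (\neg (z \to y) \oplus y) = F, so the formula = F.

T, F, F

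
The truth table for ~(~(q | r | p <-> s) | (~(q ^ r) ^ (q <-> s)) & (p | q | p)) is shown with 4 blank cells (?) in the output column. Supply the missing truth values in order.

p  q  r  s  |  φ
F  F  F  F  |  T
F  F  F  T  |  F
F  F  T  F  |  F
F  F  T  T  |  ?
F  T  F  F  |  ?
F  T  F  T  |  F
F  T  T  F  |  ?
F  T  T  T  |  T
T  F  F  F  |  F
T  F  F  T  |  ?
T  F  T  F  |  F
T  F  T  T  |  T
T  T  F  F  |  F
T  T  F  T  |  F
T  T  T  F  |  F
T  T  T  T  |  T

T, F, F, F

Row p=F, q=F, r=T, s=T: ~(q | r | p <-> s) = F, ((~(q ^ r) ^ (q <-> s)) & (p | q | p)) = F, (~(q | r | p <-> s) | (~(q ^ r) ^ (q <-> s)) & (p | q | p)) = F, so the formula = T.
Row p=F, q=T, r=F, s=F: ~(q | r | p <-> s) = T, ((~(q ^ r) ^ (q <-> s)) & (p | q | p)) = F, (~(q | r | p <-> s) | (~(q ^ r) ^ (q <-> s)) & (p | q | p)) = T, so the formula = F.
Row p=F, q=T, r=T, s=F: ~(q | r | p <-> s) = T, ((~(q ^ r) ^ (q <-> s)) & (p | q | p)) = T, (~(q | r | p <-> s) | (~(q ^ r) ^ (q <-> s)) & (p | q | p)) = T, so the formula = F.
Row p=T, q=F, r=F, s=T: ~(q | r | p <-> s) = F, ((~(q ^ r) ^ (q <-> s)) & (p | q | p)) = T, (~(q | r | p <-> s) | (~(q ^ r) ^ (q <-> s)) & (p | q | p)) = T, so the formula = F.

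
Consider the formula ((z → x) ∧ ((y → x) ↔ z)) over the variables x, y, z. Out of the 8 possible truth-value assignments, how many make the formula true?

x | y | z || (z → x) | (y → x) | ((y → x) ↔ z) | ((z → x) ∧ ((y → x) ↔ z))
F | F | F ||    T    |    T    |       F       |             F            
F | F | T ||    F    |    T    |       T       |             F            
F | T | F ||    T    |    F    |       T       |             T            
F | T | T ||    F    |    F    |       F       |             F            
T | F | F ||    T    |    T    |       F       |             F            
T | F | T ||    T    |    T    |       T       |             T            
T | T | F ||    T    |    T    |       F       |             F            
T | T | T ||    T    |    T    |       T       |             T            
The formula is true on 3 of the 8 rows.

3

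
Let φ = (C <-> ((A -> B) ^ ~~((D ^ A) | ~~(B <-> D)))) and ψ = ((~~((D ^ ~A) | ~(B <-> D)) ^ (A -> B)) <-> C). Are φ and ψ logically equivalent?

not equivalent

A  B  C  D  |  φ  ψ
T  T  T  T  |  F  F
T  T  T  F  |  F  F
T  T  F  T  |  T  T
T  T  F  F  |  T  T
T  F  T  T  |  F  T
T  F  T  F  |  T  F
T  F  F  T  |  T  F
T  F  F  F  |  F  T
F  T  T  T  |  F  T
F  T  T  F  |  T  F
F  T  F  T  |  T  F
F  T  F  F  |  F  T
F  F  T  T  |  F  F
F  F  T  F  |  F  F
F  F  F  T  |  T  T
F  F  F  F  |  T  T
The columns differ at A=T, B=F, C=T, D=T (φ=F, ψ=T), so they are not equivalent.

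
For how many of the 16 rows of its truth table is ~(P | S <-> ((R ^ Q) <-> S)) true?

P  Q  R  S     (P | S)  (R ^ Q)  ((R ^ Q) <-> S)  ~((P | S) <-> ((R ^ Q) <-> S))
T  T  T  T        T        F            F                       T               
T  T  T  F        T        F            T                       F               
T  T  F  T        T        T            T                       F               
T  T  F  F        T        T            F                       T               
T  F  T  T        T        T            T                       F               
T  F  T  F        T        T            F                       T               
T  F  F  T        T        F            F                       T               
T  F  F  F        T        F            T                       F               
F  T  T  T        T        F            F                       T               
F  T  T  F        F        F            T                       T               
F  T  F  T        T        T            T                       F               
F  T  F  F        F        T            F                       F               
F  F  T  T        T        T            T                       F               
F  F  T  F        F        T            F                       F               
F  F  F  T        T        F            F                       T               
F  F  F  F        F        F            T                       T               
The formula is true on 8 of the 16 rows.

8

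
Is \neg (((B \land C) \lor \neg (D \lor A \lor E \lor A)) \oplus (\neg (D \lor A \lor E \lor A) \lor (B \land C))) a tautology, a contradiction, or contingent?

A | B | C | D | E || φ
1 | 1 | 1 | 1 | 1 || 1
1 | 1 | 1 | 1 | 0 || 1
1 | 1 | 1 | 0 | 1 || 1
1 | 1 | 1 | 0 | 0 || 1
1 | 1 | 0 | 1 | 1 || 1
1 | 1 | 0 | 1 | 0 || 1
1 | 1 | 0 | 0 | 1 || 1
1 | 1 | 0 | 0 | 0 || 1
1 | 0 | 1 | 1 | 1 || 1
1 | 0 | 1 | 1 | 0 || 1
1 | 0 | 1 | 0 | 1 || 1
1 | 0 | 1 | 0 | 0 || 1
1 | 0 | 0 | 1 | 1 || 1
1 | 0 | 0 | 1 | 0 || 1
1 | 0 | 0 | 0 | 1 || 1
1 | 0 | 0 | 0 | 0 || 1
0 | 1 | 1 | 1 | 1 || 1
0 | 1 | 1 | 1 | 0 || 1
0 | 1 | 1 | 0 | 1 || 1
0 | 1 | 1 | 0 | 0 || 1
0 | 1 | 0 | 1 | 1 || 1
0 | 1 | 0 | 1 | 0 || 1
0 | 1 | 0 | 0 | 1 || 1
0 | 1 | 0 | 0 | 0 || 1
0 | 0 | 1 | 1 | 1 || 1
0 | 0 | 1 | 1 | 0 || 1
0 | 0 | 1 | 0 | 1 || 1
0 | 0 | 1 | 0 | 0 || 1
0 | 0 | 0 | 1 | 1 || 1
0 | 0 | 0 | 1 | 0 || 1
0 | 0 | 0 | 0 | 1 || 1
0 | 0 | 0 | 0 | 0 || 1
Every row is 1, so the formula is a tautology.

tautology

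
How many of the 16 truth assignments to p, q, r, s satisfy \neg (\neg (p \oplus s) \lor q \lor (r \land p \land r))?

p | q | r | s || φ
T | T | T | T || F
T | T | T | F || F
T | T | F | T || F
T | T | F | F || F
T | F | T | T || F
T | F | T | F || F
T | F | F | T || F
T | F | F | F || T
F | T | T | T || F
F | T | T | F || F
F | T | F | T || F
F | T | F | F || F
F | F | T | T || T
F | F | T | F || F
F | F | F | T || T
F | F | F | F || F
The formula is true on 3 of the 16 rows.

3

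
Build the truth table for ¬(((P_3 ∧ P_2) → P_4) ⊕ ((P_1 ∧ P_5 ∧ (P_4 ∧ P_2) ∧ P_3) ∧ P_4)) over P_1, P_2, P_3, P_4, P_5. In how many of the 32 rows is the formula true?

P_1 | P_2 | P_3 | P_4 | P_5 || φ
 T  |  T  |  T  |  T  |  T  || T
 T  |  T  |  T  |  T  |  F  || F
 T  |  T  |  T  |  F  |  T  || T
 T  |  T  |  T  |  F  |  F  || T
 T  |  T  |  F  |  T  |  T  || F
 T  |  T  |  F  |  T  |  F  || F
 T  |  T  |  F  |  F  |  T  || F
 T  |  T  |  F  |  F  |  F  || F
 T  |  F  |  T  |  T  |  T  || F
 T  |  F  |  T  |  T  |  F  || F
 T  |  F  |  T  |  F  |  T  || F
 T  |  F  |  T  |  F  |  F  || F
 T  |  F  |  F  |  T  |  T  || F
 T  |  F  |  F  |  T  |  F  || F
 T  |  F  |  F  |  F  |  T  || F
 T  |  F  |  F  |  F  |  F  || F
 F  |  T  |  T  |  T  |  T  || F
 F  |  T  |  T  |  T  |  F  || F
 F  |  T  |  T  |  F  |  T  || T
 F  |  T  |  T  |  F  |  F  || T
 F  |  T  |  F  |  T  |  T  || F
 F  |  T  |  F  |  T  |  F  || F
 F  |  T  |  F  |  F  |  T  || F
 F  |  T  |  F  |  F  |  F  || F
 F  |  F  |  T  |  T  |  T  || F
 F  |  F  |  T  |  T  |  F  || F
 F  |  F  |  T  |  F  |  T  || F
 F  |  F  |  T  |  F  |  F  || F
 F  |  F  |  F  |  T  |  T  || F
 F  |  F  |  F  |  T  |  F  || F
 F  |  F  |  F  |  F  |  T  || F
 F  |  F  |  F  |  F  |  F  || F
The formula is true on 5 of the 32 rows.

5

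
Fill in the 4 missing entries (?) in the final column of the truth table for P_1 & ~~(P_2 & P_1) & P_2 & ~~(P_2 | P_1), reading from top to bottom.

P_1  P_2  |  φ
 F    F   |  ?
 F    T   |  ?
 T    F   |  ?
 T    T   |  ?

F, F, F, T

Row P_1=F, P_2=F: ~~(P_2 & P_1) = F, ~~(P_2 | P_1) = F, so the formula = F.
Row P_1=F, P_2=T: ~~(P_2 & P_1) = F, ~~(P_2 | P_1) = T, so the formula = F.
Row P_1=T, P_2=F: ~~(P_2 & P_1) = F, ~~(P_2 | P_1) = T, so the formula = F.
Row P_1=T, P_2=T: ~~(P_2 & P_1) = T, ~~(P_2 | P_1) = T, so the formula = T.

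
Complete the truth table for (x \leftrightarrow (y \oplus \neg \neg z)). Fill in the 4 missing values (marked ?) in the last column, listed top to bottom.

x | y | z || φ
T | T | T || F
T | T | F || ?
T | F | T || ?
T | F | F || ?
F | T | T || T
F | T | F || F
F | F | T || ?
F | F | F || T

Row x=T, y=T, z=F: (y \oplus \neg \neg z) = T, so the formula = T.
Row x=T, y=F, z=T: (y \oplus \neg \neg z) = T, so the formula = T.
Row x=T, y=F, z=F: (y \oplus \neg \neg z) = F, so the formula = F.
Row x=F, y=F, z=T: (y \oplus \neg \neg z) = T, so the formula = F.

T, T, F, F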